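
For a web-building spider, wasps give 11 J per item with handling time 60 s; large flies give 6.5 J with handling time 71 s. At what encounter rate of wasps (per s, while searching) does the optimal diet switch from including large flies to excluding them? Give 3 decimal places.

Drop large flies once their profitability E₂/h₂ falls below the rate achievable on wasps alone: E₂/h₂ = λE₁/(1 + λh₁).
Solve for λ: λE₁h₂ = E₂(1 + λh₁) → λ(E₁h₂ − E₂h₁) = E₂ → λ = E₂/(E₁h₂ − E₂h₁).
λ = 6.5/(11×71 − 6.5×60) = 6.5/391 = 0.01662 per s.

0.017 per s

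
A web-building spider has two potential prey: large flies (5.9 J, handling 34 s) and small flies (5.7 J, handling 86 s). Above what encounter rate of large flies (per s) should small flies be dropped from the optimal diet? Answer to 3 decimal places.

At the threshold, the rate on large flies alone equals the profitability of small flies: λ·5.9/(1 + λ·34) = 5.7/86 = 0.06628.
Rearranging, λ(5.9 − 0.06628×34) = 0.06628, so λ = 0.06628/3.647 = 0.01818 per s.

0.018 per s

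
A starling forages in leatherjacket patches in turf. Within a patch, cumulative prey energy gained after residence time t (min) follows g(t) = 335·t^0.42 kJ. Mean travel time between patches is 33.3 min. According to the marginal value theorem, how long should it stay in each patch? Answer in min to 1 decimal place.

By the marginal value theorem, leave when the instantaneous gain rate g'(t) equals the habitat-wide average g(t)/(T + t).
g'(t) = 0.42·335·t^-0.58. Setting 0.42·335·t^-0.58 = 335·t^0.42/(33.3+t) gives 0.42(33.3+t) = t, so 0.58·t = 0.42×33.3.
t* = 0.42×33.3/0.58 = 24.11 min.

24.1 min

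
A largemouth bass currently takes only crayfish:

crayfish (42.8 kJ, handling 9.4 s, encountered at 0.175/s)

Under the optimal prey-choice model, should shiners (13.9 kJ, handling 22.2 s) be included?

On crayfish alone, R = ΣλE/(1+Σλh) = 7.49/2.645 = 2.832 kJ/s.
shiners: E/h = 13.9/22.2 = 0.6261 kJ/s.
Since 0.6261 < R, time spent handling shiners is better spent searching.

No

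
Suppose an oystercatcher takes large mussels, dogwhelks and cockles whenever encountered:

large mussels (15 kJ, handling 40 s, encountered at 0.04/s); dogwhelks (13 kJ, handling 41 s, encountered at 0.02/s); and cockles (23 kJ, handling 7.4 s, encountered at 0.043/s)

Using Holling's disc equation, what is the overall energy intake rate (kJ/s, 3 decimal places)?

0.495 kJ/s

R = (0.04×15 + 0.02×13 + 0.043×23) / (1 + 0.04×40 + 0.02×41 + 0.043×7.4) = 1.849/3.738 = 0.4946 kJ/s.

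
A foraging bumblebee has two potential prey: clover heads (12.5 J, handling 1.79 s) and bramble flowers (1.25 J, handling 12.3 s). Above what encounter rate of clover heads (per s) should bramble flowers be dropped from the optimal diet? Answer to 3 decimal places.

0.008 per s

Drop bramble flowers once their profitability E₂/h₂ falls below the rate achievable on clover heads alone: E₂/h₂ = λE₁/(1 + λh₁).
Solve for λ: λE₁h₂ = E₂(1 + λh₁) → λ(E₁h₂ − E₂h₁) = E₂ → λ = E₂/(E₁h₂ − E₂h₁).
λ = 1.25/(12.5×12.3 − 1.25×1.79) = 1.25/151.5 = 0.00825 per s.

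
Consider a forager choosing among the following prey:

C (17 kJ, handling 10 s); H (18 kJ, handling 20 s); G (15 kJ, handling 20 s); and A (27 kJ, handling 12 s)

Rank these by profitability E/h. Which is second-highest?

C

Profitability E/h (kJ/s): C = 17/10 = 1.7, H = 18/20 = 0.9, G = 15/20 = 0.75, A = 27/12 = 2.25.
Ranked: A > C > H > G.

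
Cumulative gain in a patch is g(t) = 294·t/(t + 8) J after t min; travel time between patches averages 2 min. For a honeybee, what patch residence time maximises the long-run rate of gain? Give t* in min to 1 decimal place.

4.0 min

Optimal t* satisfies g'(t*) = g(t*)/(T + t*).
g'(t) = 294·8/(t + 8)². Setting 294·8/(t+8)² = 294t/[(t+8)(2+t)] gives 8(2+t) = t(t+8), so t² = 8×2 = 16.
t* = √16 = 4 min.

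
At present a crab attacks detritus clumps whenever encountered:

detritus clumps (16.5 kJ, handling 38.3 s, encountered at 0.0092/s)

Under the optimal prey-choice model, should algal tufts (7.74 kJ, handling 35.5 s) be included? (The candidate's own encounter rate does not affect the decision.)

Yes

Current rate: (0.0092×16.5)/(1 + 0.0092×38.3) = 0.1122 kJ/s.
Profitability of algal tufts: 7.74/35.5 = 0.218 kJ/s.
0.218 > 0.1122, so adding algal tufts raises the average — include it.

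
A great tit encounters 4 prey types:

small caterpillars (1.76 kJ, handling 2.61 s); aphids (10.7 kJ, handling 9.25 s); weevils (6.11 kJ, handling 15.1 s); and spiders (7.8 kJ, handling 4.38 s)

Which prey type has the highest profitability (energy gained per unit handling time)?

In descending order of E/h:
spiders: 7.8/4.38 = 1.78 kJ/s
aphids: 10.7/9.25 = 1.16 kJ/s
small caterpillars: 1.76/2.61 = 0.674 kJ/s
weevils: 6.11/15.1 = 0.405 kJ/s

spiders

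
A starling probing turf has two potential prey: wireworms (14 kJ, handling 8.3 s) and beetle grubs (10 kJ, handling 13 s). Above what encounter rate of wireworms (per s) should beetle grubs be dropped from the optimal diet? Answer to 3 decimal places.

0.101 per s

At the threshold, the rate on wireworms alone equals the profitability of beetle grubs: λ·14/(1 + λ·8.3) = 10/13 = 0.7692.
Rearranging, λ(14 − 0.7692×8.3) = 0.7692, so λ = 0.7692/7.615 = 0.101 per s.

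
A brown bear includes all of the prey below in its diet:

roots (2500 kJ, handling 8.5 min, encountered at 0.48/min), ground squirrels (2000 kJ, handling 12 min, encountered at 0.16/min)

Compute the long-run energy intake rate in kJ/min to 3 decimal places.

Energy encountered per unit search time: 0.48×2500 + 0.16×2000 = 1520 kJ/min.
Handling time per unit search time: 0.48×8.5 + 0.16×12 = 6.
Rate = 1520/(1 + 6) = 217.1 kJ/min.

217.143 kJ/min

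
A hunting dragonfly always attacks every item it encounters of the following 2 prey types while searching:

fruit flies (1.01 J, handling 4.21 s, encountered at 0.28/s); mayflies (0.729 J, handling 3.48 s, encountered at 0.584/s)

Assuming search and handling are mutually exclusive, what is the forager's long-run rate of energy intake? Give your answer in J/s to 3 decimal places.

0.168 J/s

Energy encountered per unit search time: 0.28×1.01 + 0.584×0.729 = 0.7085 J/s.
Handling time per unit search time: 0.28×4.21 + 0.584×3.48 = 3.211.
Rate = 0.7085/(1 + 3.211) = 0.1683 J/s.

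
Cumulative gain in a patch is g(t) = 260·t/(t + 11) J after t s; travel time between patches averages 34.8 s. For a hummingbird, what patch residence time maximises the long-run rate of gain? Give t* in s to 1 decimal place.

19.6 s

Maximise g(t)/(T+t): set derivative to zero → g'(t)(T+t) = g(t).
g'(t) = 260·11/(t + 11)². Setting 260·11/(t+11)² = 260t/[(t+11)(34.8+t)] gives 11(34.8+t) = t(t+11), so t² = 11×34.8 = 382.8.
t* = √382.8 = 19.57 s.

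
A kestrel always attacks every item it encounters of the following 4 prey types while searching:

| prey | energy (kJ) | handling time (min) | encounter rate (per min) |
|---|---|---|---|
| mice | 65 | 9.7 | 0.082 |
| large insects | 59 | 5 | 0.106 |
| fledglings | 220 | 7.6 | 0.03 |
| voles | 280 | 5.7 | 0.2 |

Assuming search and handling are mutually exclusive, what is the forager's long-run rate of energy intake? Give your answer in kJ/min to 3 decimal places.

20.086 kJ/min

R = Σλ_iE_i / (1 + Σλ_ih_i)
Numerator: 0.082×65 + 0.106×59 + 0.03×220 + 0.2×280 = 74.18
Denominator: 1 + 0.082×9.7 + 0.106×5 + 0.03×7.6 + 0.2×5.7 = 3.693
R = 74.18/3.693 = 20.09 kJ/min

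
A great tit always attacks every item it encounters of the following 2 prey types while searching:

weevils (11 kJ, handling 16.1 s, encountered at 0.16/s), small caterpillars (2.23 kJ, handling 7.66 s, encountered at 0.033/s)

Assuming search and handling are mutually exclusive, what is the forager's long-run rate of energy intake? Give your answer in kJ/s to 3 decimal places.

R = (0.16×11 + 0.033×2.23) / (1 + 0.16×16.1 + 0.033×7.66) = 1.834/3.829 = 0.4789 kJ/s.

0.479 kJ/s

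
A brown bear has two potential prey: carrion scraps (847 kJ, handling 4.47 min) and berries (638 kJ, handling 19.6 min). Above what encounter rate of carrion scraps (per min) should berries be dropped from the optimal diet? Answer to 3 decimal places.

The zero-one rule: include berries iff E₂/h₂ > λE₁/(1+λh₁). Equality gives the switch point.
λE₁h₂ = E₂ + λE₂h₁ ⇒ λ = E₂/(E₁h₂ − E₂h₁) = 638/(1.66e+04 − 2852) = 0.0464 per min.

0.046 per min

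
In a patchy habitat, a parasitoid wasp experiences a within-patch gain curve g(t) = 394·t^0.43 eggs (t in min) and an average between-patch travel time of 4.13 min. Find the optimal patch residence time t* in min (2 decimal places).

3.12 min

Maximise g(t)/(T+t): set derivative to zero → g'(t)(T+t) = g(t).
g'(t) = 0.43·394·t^-0.57. Setting 0.43·394·t^-0.57 = 394·t^0.43/(4.13+t) gives 0.43(4.13+t) = t, so 0.57·t = 0.43×4.13.
t* = 0.43×4.13/0.57 = 3.116 min.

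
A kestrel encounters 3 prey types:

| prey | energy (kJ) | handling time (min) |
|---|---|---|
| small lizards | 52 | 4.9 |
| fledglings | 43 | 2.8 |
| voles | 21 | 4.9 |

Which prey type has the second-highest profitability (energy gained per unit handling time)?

In descending order of E/h:
fledglings: 43/2.8 = 15.4 kJ/min
small lizards: 52/4.9 = 10.6 kJ/min
voles: 21/4.9 = 4.29 kJ/min

small lizards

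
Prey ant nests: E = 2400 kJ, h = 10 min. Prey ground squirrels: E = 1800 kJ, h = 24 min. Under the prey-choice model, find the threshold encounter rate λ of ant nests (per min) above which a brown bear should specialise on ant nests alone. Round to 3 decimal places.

Drop ground squirrels once their profitability E₂/h₂ falls below the rate achievable on ant nests alone: E₂/h₂ = λE₁/(1 + λh₁).
Solve for λ: λE₁h₂ = E₂(1 + λh₁) → λ(E₁h₂ − E₂h₁) = E₂ → λ = E₂/(E₁h₂ − E₂h₁).
λ = 1800/(2400×24 − 1800×10) = 1800/3.96e+04 = 0.04545 per min.

0.045 per min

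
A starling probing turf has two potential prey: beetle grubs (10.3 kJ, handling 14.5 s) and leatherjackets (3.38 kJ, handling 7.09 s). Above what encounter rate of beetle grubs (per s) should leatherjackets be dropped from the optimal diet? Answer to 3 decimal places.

0.141 per s

At the threshold, the rate on beetle grubs alone equals the profitability of leatherjackets: λ·10.3/(1 + λ·14.5) = 3.38/7.09 = 0.4767.
Rearranging, λ(10.3 − 0.4767×14.5) = 0.4767, so λ = 0.4767/3.387 = 0.1407 per s.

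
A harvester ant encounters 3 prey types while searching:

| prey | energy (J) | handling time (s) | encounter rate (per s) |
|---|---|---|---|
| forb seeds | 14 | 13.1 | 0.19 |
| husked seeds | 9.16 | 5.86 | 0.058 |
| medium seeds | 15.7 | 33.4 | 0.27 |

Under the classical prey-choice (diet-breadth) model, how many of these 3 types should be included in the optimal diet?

Profitabilities (E/h, J/s): husked seeds 1.56, forb seeds 1.07, medium seeds 0.47. Add prey in this order while the next type's profitability exceeds the intake rate on those already taken.
Rate on top 1: 0.3965. forb seeds: 1.07 > 0.3965 → include.
Rate on top 2: 0.8335. medium seeds: 0.47 < 0.8335 → exclude; stop.
Optimal diet: husked seeds, forb seeds — 2 of 3 types.

2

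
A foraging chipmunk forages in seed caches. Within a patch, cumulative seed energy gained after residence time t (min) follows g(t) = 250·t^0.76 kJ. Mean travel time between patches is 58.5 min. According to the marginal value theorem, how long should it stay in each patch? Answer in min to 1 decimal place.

185.2 min

Optimal t* satisfies g'(t*) = g(t*)/(T + t*).
g'(t) = 0.76·250·t^-0.24. Setting 0.76·250·t^-0.24 = 250·t^0.76/(58.5+t) gives 0.76(58.5+t) = t, so 0.24·t = 0.76×58.5.
t* = 0.76×58.5/0.24 = 185.2 min.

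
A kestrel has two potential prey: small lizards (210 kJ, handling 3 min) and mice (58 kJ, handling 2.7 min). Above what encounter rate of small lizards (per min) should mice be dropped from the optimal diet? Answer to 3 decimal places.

0.148 per min

At the threshold, the rate on small lizards alone equals the profitability of mice: λ·210/(1 + λ·3) = 58/2.7 = 21.48.
Rearranging, λ(210 − 21.48×3) = 21.48, so λ = 21.48/145.6 = 0.1476 per min.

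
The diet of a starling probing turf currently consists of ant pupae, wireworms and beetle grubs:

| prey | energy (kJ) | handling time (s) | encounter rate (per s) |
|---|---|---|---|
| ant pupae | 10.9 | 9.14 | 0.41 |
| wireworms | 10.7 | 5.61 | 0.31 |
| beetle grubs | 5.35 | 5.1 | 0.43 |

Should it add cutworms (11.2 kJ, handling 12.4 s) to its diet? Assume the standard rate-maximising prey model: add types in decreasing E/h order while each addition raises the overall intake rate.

No

On ant pupae, wireworms and beetle grubs alone, R = ΣλE/(1+Σλh) = 10.09/8.679 = 1.162 kJ/s.
cutworms: E/h = 11.2/12.4 = 0.9032 kJ/s.
0.9032 < 1.162, so adding cutworms would lower the average — exclude it.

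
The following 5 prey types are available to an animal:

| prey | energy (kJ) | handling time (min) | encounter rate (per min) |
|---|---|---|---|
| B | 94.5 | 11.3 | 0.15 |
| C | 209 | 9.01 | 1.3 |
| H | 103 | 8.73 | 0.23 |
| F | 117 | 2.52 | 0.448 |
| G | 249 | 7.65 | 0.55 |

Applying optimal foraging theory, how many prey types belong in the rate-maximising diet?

E/h in descending order: F 46.4, G 32.5, C 23.2, H 11.8, B 8.36 kJ/min. The optimal diet is the largest prefix of this list for which every included type satisfies E_i/h_i > R on the types above it.
Rate on top 1: 24.62. G: 32.5 > 24.62 → include.
Rate on top 2: 29.89. C: 23.2 < 29.89 → exclude; stop.
Optimal diet: F, G — 2 of 5 types.

2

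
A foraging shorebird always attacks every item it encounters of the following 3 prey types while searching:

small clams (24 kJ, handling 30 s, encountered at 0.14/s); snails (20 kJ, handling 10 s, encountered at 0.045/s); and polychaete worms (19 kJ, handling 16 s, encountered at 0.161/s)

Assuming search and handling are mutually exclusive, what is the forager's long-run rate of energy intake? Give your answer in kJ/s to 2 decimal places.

0.89 kJ/s

R = Σλ_iE_i / (1 + Σλ_ih_i)
Numerator: 0.14×24 + 0.045×20 + 0.161×19 = 7.319
Denominator: 1 + 0.14×30 + 0.045×10 + 0.161×16 = 8.226
R = 7.319/8.226 = 0.8897 kJ/s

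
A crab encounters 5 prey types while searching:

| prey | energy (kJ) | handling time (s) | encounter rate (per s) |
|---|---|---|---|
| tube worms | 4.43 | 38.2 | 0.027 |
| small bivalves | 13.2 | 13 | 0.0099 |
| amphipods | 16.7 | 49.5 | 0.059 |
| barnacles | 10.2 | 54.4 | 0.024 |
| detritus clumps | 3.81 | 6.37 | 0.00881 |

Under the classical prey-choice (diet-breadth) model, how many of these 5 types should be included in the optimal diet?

3

Profitabilities (E/h, kJ/s): small bivalves 1.02, detritus clumps 0.598, amphipods 0.337, barnacles 0.188, tube worms 0.116. Add prey in this order while the next type's profitability exceeds the intake rate on those already taken.
Rate on top 1: 0.1158. detritus clumps: 0.598 > 0.1158 → include.
Rate on top 2: 0.1386. amphipods: 0.337 > 0.1386 → include.
Rate on top 3: 0.28. barnacles: 0.188 < 0.28 → exclude; stop.
Optimal diet: small bivalves, detritus clumps, amphipods — 3 of 5 types.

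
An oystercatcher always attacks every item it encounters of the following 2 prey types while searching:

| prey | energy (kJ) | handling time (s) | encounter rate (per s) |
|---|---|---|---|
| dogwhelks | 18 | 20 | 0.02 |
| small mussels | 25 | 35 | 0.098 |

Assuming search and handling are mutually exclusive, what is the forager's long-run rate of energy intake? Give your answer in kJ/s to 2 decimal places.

Energy encountered per unit search time: 0.02×18 + 0.098×25 = 2.81 kJ/s.
Handling time per unit search time: 0.02×20 + 0.098×35 = 3.83.
Rate = 2.81/(1 + 3.83) = 0.5818 kJ/s.

0.58 kJ/s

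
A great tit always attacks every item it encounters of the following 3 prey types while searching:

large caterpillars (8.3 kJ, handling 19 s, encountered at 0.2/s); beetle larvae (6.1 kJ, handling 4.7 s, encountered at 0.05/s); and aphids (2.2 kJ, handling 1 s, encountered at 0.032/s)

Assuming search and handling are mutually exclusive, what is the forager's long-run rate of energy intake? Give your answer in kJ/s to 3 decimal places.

0.402 kJ/s

R = Σλ_iE_i / (1 + Σλ_ih_i)
Numerator: 0.2×8.3 + 0.05×6.1 + 0.032×2.2 = 2.035
Denominator: 1 + 0.2×19 + 0.05×4.7 + 0.032×1 = 5.067
R = 2.035/5.067 = 0.4017 kJ/s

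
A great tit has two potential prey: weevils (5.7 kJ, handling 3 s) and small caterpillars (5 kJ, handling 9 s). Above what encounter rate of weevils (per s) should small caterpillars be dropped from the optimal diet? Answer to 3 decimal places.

0.138 per s

At the threshold, the rate on weevils alone equals the profitability of small caterpillars: λ·5.7/(1 + λ·3) = 5/9 = 0.5556.
Rearranging, λ(5.7 − 0.5556×3) = 0.5556, so λ = 0.5556/4.033 = 0.1377 per s.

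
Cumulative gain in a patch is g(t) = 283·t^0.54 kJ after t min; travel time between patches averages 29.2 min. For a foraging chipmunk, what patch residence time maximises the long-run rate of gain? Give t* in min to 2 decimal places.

34.28 min

Maximise g(t)/(T+t): set derivative to zero → g'(t)(T+t) = g(t).
g'(t) = 0.54·283·t^-0.46. Setting 0.54·283·t^-0.46 = 283·t^0.54/(29.2+t) gives 0.54(29.2+t) = t, so 0.46·t = 0.54×29.2.
t* = 0.54×29.2/0.46 = 34.28 min.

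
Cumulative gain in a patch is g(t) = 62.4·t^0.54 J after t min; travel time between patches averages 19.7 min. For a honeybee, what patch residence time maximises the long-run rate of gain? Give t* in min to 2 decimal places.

23.13 min

By the marginal value theorem, leave when the instantaneous gain rate g'(t) equals the habitat-wide average g(t)/(T + t).
g'(t) = 0.54·62.4·t^-0.46. Setting 0.54·62.4·t^-0.46 = 62.4·t^0.54/(19.7+t) gives 0.54(19.7+t) = t, so 0.46·t = 0.54×19.7.
t* = 0.54×19.7/0.46 = 23.13 min.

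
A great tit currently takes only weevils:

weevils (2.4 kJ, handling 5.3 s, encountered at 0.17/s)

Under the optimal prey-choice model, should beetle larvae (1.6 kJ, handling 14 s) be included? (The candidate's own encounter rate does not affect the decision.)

No

On weevils alone, R = ΣλE/(1+Σλh) = 0.408/1.901 = 0.2146 kJ/s.
beetle larvae: E/h = 1.6/14 = 0.1143 kJ/s.
0.1143 < 0.2146, so adding beetle larvae would lower the average — exclude it.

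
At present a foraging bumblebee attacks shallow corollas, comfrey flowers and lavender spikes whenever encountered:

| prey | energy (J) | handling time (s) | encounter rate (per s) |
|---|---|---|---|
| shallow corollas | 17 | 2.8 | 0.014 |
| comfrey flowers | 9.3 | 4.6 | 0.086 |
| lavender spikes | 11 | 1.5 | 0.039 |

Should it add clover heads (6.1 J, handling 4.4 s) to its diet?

Yes

Current rate: (0.014×17 + 0.086×9.3 + 0.039×11)/(1 + 0.014×2.8 + 0.086×4.6 + 0.039×1.5) = 0.9823 J/s.
Profitability of clover heads: 6.1/4.4 = 1.386 J/s.
1.386 > 0.9823, so adding clover heads raises the average — include it.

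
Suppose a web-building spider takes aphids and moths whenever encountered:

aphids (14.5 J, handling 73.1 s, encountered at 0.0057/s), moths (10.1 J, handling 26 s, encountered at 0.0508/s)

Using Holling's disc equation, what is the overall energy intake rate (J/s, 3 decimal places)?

Energy encountered per unit search time: 0.0057×14.5 + 0.0508×10.1 = 0.5957 J/s.
Handling time per unit search time: 0.0057×73.1 + 0.0508×26 = 1.737.
Rate = 0.5957/(1 + 1.737) = 0.2176 J/s.

0.218 J/s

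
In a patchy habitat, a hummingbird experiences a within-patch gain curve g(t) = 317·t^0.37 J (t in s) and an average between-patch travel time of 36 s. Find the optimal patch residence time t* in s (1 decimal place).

21.1 s

Maximise g(t)/(T+t): set derivative to zero → g'(t)(T+t) = g(t).
g'(t) = 0.37·317·t^-0.63. Setting 0.37·317·t^-0.63 = 317·t^0.37/(36+t) gives 0.37(36+t) = t, so 0.63·t = 0.37×36.
t* = 0.37×36/0.63 = 21.14 s.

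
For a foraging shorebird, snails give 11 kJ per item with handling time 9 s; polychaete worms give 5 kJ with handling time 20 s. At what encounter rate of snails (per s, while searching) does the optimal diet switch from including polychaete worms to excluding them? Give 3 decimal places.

0.029 per s

At the threshold, the rate on snails alone equals the profitability of polychaete worms: λ·11/(1 + λ·9) = 5/20 = 0.25.
Rearranging, λ(11 − 0.25×9) = 0.25, so λ = 0.25/8.75 = 0.02857 per s.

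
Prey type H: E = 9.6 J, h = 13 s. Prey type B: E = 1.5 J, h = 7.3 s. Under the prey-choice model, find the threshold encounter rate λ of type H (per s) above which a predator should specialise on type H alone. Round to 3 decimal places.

The zero-one rule: include type B iff E₂/h₂ > λE₁/(1+λh₁). Equality gives the switch point.
λE₁h₂ = E₂ + λE₂h₁ ⇒ λ = E₂/(E₁h₂ − E₂h₁) = 1.5/(70.08 − 19.5) = 0.02966 per s.

0.030 per s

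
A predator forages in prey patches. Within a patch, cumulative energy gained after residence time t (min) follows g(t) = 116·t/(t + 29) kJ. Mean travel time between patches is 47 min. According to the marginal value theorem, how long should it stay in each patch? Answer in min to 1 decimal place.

36.9 min

Maximise g(t)/(T+t): set derivative to zero → g'(t)(T+t) = g(t).
g'(t) = 116·29/(t + 29)². Setting 116·29/(t+29)² = 116t/[(t+29)(47+t)] gives 29(47+t) = t(t+29), so t² = 29×47 = 1363.
t* = √1363 = 36.92 min.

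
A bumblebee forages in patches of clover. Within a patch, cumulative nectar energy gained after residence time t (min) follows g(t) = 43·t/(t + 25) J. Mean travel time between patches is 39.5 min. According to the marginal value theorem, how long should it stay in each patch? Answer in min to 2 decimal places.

Optimal t* satisfies g'(t*) = g(t*)/(T + t*).
g'(t) = 43·25/(t + 25)². Setting 43·25/(t+25)² = 43t/[(t+25)(39.5+t)] gives 25(39.5+t) = t(t+25), so t² = 25×39.5 = 987.5.
t* = √987.5 = 31.42 min.

31.42 min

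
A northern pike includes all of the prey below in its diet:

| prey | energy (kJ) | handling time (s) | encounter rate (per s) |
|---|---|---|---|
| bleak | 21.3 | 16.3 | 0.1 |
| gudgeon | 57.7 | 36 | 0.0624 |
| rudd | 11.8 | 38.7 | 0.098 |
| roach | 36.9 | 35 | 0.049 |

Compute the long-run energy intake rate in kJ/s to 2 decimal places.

R = Σλ_iE_i / (1 + Σλ_ih_i)
Numerator: 0.1×21.3 + 0.0624×57.7 + 0.098×11.8 + 0.049×36.9 = 8.695
Denominator: 1 + 0.1×16.3 + 0.0624×36 + 0.098×38.7 + 0.049×35 = 10.38
R = 8.695/10.38 = 0.8373 kJ/s

0.84 kJ/s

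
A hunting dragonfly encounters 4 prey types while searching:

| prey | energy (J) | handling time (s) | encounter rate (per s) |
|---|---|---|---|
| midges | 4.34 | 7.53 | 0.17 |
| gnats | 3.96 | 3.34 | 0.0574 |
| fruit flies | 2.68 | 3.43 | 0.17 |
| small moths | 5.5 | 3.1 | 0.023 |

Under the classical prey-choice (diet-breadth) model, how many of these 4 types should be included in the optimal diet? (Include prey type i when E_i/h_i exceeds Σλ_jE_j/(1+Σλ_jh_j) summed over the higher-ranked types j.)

4

Profitabilities (E/h, J/s): small moths 1.77, gnats 1.19, fruit flies 0.781, midges 0.576. Add prey in this order while the next type's profitability exceeds the intake rate on those already taken.
Rate on top 1: 0.1181. gnats: 1.19 > 0.1181 → include.
Rate on top 2: 0.2801. fruit flies: 0.781 > 0.2801 → include.
Rate on top 3: 0.4384. midges: 0.576 > 0.4384 → include.
Optimal diet: small moths, gnats, fruit flies, midges — 4 of 4 types.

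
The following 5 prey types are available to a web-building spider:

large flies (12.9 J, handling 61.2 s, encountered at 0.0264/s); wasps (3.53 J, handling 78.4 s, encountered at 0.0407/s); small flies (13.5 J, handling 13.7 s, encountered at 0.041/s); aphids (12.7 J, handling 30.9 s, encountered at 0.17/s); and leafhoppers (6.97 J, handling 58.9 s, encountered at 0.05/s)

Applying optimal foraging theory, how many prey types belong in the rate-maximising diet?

2

Rank by E/h (J/s): small flies 0.985, aphids 0.411, large flies 0.211, leafhoppers 0.118, wasps 0.045. Include each in turn until the next type's E/h falls below the running intake rate.
Rate on top 1: 0.3544. aphids: 0.411 > 0.3544 → include.
Rate on top 2: 0.398. large flies: 0.211 < 0.398 → exclude; stop.
Optimal diet: small flies, aphids — 2 of 5 types.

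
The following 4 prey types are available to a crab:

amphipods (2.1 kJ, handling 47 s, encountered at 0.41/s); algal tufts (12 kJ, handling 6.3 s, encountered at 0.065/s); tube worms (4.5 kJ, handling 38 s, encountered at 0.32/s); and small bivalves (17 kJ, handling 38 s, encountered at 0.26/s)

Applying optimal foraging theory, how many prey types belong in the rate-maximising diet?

Rank by E/h (kJ/s): algal tufts 1.9, small bivalves 0.447, tube worms 0.118, amphipods 0.0447. Include each in turn until the next type's E/h falls below the running intake rate.
Rate on top 1: 0.5534. small bivalves: 0.447 < 0.5534 → exclude; stop.
Optimal diet: algal tufts — 1 of 4 types.

1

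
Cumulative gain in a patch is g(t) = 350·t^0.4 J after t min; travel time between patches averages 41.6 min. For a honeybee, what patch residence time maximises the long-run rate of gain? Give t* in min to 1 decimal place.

27.7 min

Maximise g(t)/(T+t): set derivative to zero → g'(t)(T+t) = g(t).
g'(t) = 0.4·350·t^-0.6. Setting 0.4·350·t^-0.6 = 350·t^0.4/(41.6+t) gives 0.4(41.6+t) = t, so 0.60·t = 0.4×41.6.
t* = 0.4×41.6/0.60 = 27.73 min.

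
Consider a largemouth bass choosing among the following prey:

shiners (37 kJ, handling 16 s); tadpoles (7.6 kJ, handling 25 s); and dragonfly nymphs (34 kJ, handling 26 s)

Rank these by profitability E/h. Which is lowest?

tadpoles

In descending order of E/h:
shiners: 37/16 = 2.31 kJ/s
dragonfly nymphs: 34/26 = 1.31 kJ/s
tadpoles: 7.6/25 = 0.304 kJ/s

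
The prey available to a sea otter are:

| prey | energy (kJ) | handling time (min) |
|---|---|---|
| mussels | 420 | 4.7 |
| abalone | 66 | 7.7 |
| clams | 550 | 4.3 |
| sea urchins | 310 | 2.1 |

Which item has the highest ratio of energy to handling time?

In descending order of E/h:
sea urchins: 310/2.1 = 148 kJ/min
clams: 550/4.3 = 128 kJ/min
mussels: 420/4.7 = 89.4 kJ/min
abalone: 66/7.7 = 8.57 kJ/min

sea urchins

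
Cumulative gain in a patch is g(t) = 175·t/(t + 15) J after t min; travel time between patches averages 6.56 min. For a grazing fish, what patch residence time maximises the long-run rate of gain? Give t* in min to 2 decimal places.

By the marginal value theorem, leave when the instantaneous gain rate g'(t) equals the habitat-wide average g(t)/(T + t).
g'(t) = 175·15/(t + 15)². Setting 175·15/(t+15)² = 175t/[(t+15)(6.56+t)] gives 15(6.56+t) = t(t+15), so t² = 15×6.56 = 98.4.
t* = √98.4 = 9.92 min.

9.92 min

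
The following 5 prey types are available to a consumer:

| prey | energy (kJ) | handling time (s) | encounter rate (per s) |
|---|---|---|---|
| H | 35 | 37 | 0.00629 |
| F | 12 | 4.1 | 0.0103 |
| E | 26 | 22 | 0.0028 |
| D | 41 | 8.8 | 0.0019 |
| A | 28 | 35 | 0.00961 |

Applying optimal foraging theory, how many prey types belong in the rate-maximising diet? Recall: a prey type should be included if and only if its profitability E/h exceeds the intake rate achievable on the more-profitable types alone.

5

Profitabilities (E/h, kJ/s): D 4.66, F 2.93, E 1.18, H 0.946, A 0.8. Add prey in this order while the next type's profitability exceeds the intake rate on those already taken.
Rate on top 1: 0.07662. F: 2.93 > 0.07662 → include.
Rate on top 2: 0.1903. E: 1.18 > 0.1903 → include.
Rate on top 3: 0.2448. H: 0.946 > 0.2448 → include.
Rate on top 4: 0.3654. A: 0.8 > 0.3654 → include.
Optimal diet: D, F, E, H, A — 5 of 5 types.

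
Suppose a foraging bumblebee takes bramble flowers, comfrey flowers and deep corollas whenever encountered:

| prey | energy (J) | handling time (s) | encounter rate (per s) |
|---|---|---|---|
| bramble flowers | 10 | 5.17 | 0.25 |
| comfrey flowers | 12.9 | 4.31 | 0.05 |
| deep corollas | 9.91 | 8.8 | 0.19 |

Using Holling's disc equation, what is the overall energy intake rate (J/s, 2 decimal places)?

1.20 J/s

R = (0.25×10 + 0.05×12.9 + 0.19×9.91) / (1 + 0.25×5.17 + 0.05×4.31 + 0.19×8.8) = 5.028/4.18 = 1.203 J/s.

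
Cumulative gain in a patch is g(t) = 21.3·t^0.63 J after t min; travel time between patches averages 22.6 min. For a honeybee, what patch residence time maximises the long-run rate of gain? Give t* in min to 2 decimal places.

Maximise g(t)/(T+t): set derivative to zero → g'(t)(T+t) = g(t).
g'(t) = 0.63·21.3·t^-0.37. Setting 0.63·21.3·t^-0.37 = 21.3·t^0.63/(22.6+t) gives 0.63(22.6+t) = t, so 0.37·t = 0.63×22.6.
t* = 0.63×22.6/0.37 = 38.48 min.

38.48 min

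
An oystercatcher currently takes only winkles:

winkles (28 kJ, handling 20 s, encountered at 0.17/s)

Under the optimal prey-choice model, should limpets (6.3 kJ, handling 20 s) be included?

No

Intake rate on the current diet: R = (0.17×28) / (1 + 0.17×20) = 4.76/4.4 = 1.082 kJ/s.
limpets: E/h = 6.3/20 = 0.315 kJ/s.
0.315 < 1.082, so adding limpets would lower the average — exclude it.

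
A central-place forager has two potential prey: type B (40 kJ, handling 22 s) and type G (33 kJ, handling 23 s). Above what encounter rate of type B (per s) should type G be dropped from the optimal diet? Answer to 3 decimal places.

0.170 per s

At the threshold, the rate on type B alone equals the profitability of type G: λ·40/(1 + λ·22) = 33/23 = 1.435.
Rearranging, λ(40 − 1.435×22) = 1.435, so λ = 1.435/8.435 = 0.1701 per s.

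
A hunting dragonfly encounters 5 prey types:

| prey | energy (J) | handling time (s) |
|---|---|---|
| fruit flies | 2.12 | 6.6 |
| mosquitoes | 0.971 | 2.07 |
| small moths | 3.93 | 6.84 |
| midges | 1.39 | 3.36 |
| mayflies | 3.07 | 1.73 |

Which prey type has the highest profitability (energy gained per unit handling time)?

In descending order of E/h:
mayflies: 3.07/1.73 = 1.77 J/s
small moths: 3.93/6.84 = 0.575 J/s
mosquitoes: 0.971/2.07 = 0.469 J/s
midges: 1.39/3.36 = 0.414 J/s
fruit flies: 2.12/6.6 = 0.321 J/s

mayflies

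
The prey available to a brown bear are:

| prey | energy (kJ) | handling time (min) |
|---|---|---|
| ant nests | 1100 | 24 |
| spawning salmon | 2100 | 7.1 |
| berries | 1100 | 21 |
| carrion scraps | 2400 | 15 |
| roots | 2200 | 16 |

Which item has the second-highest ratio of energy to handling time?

Profitability E/h (kJ/min): ant nests = 1100/24 = 45.8, spawning salmon = 2100/7.1 = 296, berries = 1100/21 = 52.4, carrion scraps = 2400/15 = 160, roots = 2200/16 = 138.
Ranked: spawning salmon > carrion scraps > roots > berries > ant nests.

carrion scraps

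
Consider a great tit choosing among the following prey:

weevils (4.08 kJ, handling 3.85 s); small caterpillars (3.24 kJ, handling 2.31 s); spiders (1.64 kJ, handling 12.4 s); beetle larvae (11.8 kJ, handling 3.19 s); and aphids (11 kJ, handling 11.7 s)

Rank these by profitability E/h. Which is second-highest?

Profitability E/h (kJ/s): weevils = 4.08/3.85 = 1.06, small caterpillars = 3.24/2.31 = 1.4, spiders = 1.64/12.4 = 0.132, beetle larvae = 11.8/3.19 = 3.7, aphids = 11/11.7 = 0.94.
Ranked: beetle larvae > small caterpillars > weevils > aphids > spiders.

small caterpillars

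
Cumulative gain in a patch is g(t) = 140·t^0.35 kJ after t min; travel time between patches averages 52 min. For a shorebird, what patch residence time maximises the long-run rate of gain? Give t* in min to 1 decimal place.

28.0 min

Maximise g(t)/(T+t): set derivative to zero → g'(t)(T+t) = g(t).
g'(t) = 0.35·140·t^-0.65. Setting 0.35·140·t^-0.65 = 140·t^0.35/(52+t) gives 0.35(52+t) = t, so 0.65·t = 0.35×52.
t* = 0.35×52/0.65 = 28 min.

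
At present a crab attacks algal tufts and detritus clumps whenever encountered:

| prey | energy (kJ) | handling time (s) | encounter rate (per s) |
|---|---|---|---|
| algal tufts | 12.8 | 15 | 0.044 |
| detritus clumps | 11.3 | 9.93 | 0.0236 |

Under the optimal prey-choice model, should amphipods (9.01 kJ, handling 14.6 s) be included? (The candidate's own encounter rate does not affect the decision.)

Yes

On algal tufts and detritus clumps alone, R = ΣλE/(1+Σλh) = 0.8299/1.894 = 0.4381 kJ/s.
Profitability of amphipods: 9.01/14.6 = 0.6171 kJ/s.
Since 0.6171 > R, including amphipods increases the long-run rate.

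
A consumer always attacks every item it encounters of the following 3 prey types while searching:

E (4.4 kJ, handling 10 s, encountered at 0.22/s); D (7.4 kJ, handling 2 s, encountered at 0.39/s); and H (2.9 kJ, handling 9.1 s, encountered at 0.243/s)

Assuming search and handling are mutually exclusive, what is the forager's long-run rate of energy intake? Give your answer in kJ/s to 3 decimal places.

0.736 kJ/s

R = (0.22×4.4 + 0.39×7.4 + 0.243×2.9) / (1 + 0.22×10 + 0.39×2 + 0.243×9.1) = 4.559/6.191 = 0.7363 kJ/s.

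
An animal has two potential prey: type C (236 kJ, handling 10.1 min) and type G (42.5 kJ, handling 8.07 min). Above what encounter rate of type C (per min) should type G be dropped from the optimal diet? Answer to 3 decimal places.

0.029 per min

The zero-one rule: include type G iff E₂/h₂ > λE₁/(1+λh₁). Equality gives the switch point.
λE₁h₂ = E₂ + λE₂h₁ ⇒ λ = E₂/(E₁h₂ − E₂h₁) = 42.5/(1905 − 429.2) = 0.02881 per min.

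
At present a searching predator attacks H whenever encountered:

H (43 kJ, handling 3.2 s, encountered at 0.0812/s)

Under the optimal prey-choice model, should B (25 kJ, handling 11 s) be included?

Current rate: (0.0812×43)/(1 + 0.0812×3.2) = 2.771 kJ/s.
B: E/h = 25/11 = 2.273 kJ/s.
Since 2.273 < R, time spent handling B is better spent searching.

No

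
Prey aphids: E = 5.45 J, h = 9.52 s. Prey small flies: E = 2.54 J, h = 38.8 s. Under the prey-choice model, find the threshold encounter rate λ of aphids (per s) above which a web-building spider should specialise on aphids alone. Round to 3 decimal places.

0.014 per s

The zero-one rule: include small flies iff E₂/h₂ > λE₁/(1+λh₁). Equality gives the switch point.
λE₁h₂ = E₂ + λE₂h₁ ⇒ λ = E₂/(E₁h₂ − E₂h₁) = 2.54/(211.5 − 24.18) = 0.01356 per s.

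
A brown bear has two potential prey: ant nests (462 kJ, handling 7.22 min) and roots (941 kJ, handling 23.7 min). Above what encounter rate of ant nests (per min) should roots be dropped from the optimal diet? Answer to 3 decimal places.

At the threshold, the rate on ant nests alone equals the profitability of roots: λ·462/(1 + λ·7.22) = 941/23.7 = 39.7.
Rearranging, λ(462 − 39.7×7.22) = 39.7, so λ = 39.7/175.3 = 0.2265 per min.

0.226 per min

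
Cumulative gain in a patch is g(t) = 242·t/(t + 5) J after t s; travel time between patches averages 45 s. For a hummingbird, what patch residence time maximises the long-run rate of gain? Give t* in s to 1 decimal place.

Optimal t* satisfies g'(t*) = g(t*)/(T + t*).
g'(t) = 242·5/(t + 5)². Setting 242·5/(t+5)² = 242t/[(t+5)(45+t)] gives 5(45+t) = t(t+5), so t² = 5×45 = 225.
t* = √225 = 15 s.

15.0 s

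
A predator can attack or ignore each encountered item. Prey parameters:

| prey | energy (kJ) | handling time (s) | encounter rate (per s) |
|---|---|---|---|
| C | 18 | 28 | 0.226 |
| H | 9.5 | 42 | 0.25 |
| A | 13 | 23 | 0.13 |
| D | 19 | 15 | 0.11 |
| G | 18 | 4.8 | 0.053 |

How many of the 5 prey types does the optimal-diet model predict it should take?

E/h in descending order: G 3.75, D 1.27, C 0.643, A 0.565, H 0.226 kJ/s. The optimal diet is the largest prefix of this list for which every included type satisfies E_i/h_i > R on the types above it.
Rate on top 1: 0.7605. D: 1.27 > 0.7605 → include.
Rate on top 2: 1.048. C: 0.643 < 1.048 → exclude; stop.
Optimal diet: G, D — 2 of 5 types.

2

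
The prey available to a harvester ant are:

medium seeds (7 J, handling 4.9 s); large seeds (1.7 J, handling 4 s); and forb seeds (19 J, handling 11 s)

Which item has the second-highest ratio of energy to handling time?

In descending order of E/h:
forb seeds: 19/11 = 1.73 J/s
medium seeds: 7/4.9 = 1.43 J/s
large seeds: 1.7/4 = 0.425 J/s

medium seeds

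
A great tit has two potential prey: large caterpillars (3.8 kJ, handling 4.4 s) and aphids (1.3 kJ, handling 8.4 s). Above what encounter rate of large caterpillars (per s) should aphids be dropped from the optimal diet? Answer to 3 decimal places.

0.050 per s

At the threshold, the rate on large caterpillars alone equals the profitability of aphids: λ·3.8/(1 + λ·4.4) = 1.3/8.4 = 0.1548.
Rearranging, λ(3.8 − 0.1548×4.4) = 0.1548, so λ = 0.1548/3.119 = 0.04962 per s.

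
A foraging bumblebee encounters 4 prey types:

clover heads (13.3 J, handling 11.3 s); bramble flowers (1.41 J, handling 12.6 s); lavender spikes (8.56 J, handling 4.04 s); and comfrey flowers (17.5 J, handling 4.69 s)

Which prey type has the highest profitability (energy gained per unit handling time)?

Profitability E/h (J/s): clover heads = 13.3/11.3 = 1.18, bramble flowers = 1.41/12.6 = 0.112, lavender spikes = 8.56/4.04 = 2.12, comfrey flowers = 17.5/4.69 = 3.73.
Ranked: comfrey flowers > lavender spikes > clover heads > bramble flowers.

comfrey flowers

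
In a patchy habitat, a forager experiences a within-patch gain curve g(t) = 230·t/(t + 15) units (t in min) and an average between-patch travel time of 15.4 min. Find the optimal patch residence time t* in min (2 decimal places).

Optimal t* satisfies g'(t*) = g(t*)/(T + t*).
g'(t) = 230·15/(t + 15)². Setting 230·15/(t+15)² = 230t/[(t+15)(15.4+t)] gives 15(15.4+t) = t(t+15), so t² = 15×15.4 = 231.
t* = √231 = 15.2 min.

15.20 min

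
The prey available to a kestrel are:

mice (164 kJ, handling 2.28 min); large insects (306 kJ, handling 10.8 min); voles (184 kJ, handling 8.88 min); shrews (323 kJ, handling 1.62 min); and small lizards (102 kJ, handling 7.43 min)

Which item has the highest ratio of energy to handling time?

In descending order of E/h:
shrews: 323/1.62 = 199 kJ/min
mice: 164/2.28 = 71.9 kJ/min
large insects: 306/10.8 = 28.3 kJ/min
voles: 184/8.88 = 20.7 kJ/min
small lizards: 102/7.43 = 13.7 kJ/min

shrews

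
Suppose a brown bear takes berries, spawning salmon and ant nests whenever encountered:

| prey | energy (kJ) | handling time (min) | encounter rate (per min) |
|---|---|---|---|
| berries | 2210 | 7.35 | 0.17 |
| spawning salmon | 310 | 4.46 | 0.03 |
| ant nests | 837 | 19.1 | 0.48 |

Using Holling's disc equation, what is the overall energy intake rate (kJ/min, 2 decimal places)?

R = (0.17×2210 + 0.03×310 + 0.48×837) / (1 + 0.17×7.35 + 0.03×4.46 + 0.48×19.1) = 786.8/11.55 = 68.11 kJ/min.

68.11 kJ/min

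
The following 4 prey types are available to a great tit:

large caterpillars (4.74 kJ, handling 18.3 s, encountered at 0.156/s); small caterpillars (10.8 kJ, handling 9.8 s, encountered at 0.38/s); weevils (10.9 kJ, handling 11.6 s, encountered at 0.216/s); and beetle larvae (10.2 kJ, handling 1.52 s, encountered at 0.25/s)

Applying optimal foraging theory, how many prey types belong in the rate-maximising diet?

E/h in descending order: beetle larvae 6.71, small caterpillars 1.1, weevils 0.94, large caterpillars 0.259 kJ/s. The optimal diet is the largest prefix of this list for which every included type satisfies E_i/h_i > R on the types above it.
Rate on top 1: 1.848. small caterpillars: 1.1 < 1.848 → exclude; stop.
Optimal diet: beetle larvae — 1 of 4 types.

1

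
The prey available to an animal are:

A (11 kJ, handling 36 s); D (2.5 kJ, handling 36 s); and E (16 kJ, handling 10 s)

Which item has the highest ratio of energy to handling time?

Profitability E/h (kJ/s): A = 11/36 = 0.306, D = 2.5/36 = 0.0694, E = 16/10 = 1.6.
Ranked: E > A > D.

E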